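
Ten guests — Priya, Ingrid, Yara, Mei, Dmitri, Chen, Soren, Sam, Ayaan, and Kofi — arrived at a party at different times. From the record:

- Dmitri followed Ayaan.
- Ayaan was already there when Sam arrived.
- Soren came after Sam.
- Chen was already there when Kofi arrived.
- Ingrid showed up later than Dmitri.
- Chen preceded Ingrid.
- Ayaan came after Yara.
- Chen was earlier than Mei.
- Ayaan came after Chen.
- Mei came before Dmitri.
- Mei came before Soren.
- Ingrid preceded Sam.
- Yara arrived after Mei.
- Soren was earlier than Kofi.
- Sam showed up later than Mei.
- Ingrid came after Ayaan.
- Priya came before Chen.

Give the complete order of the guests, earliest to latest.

Priya, Chen, Mei, Yara, Ayaan, Dmitri, Ingrid, Sam, Soren, Kofi

The constraints fix every adjacent pair, so only one ordering works:
Priya → Chen → Mei → Yara → Ayaan → Dmitri → Ingrid → Sam → Soren → Kofi.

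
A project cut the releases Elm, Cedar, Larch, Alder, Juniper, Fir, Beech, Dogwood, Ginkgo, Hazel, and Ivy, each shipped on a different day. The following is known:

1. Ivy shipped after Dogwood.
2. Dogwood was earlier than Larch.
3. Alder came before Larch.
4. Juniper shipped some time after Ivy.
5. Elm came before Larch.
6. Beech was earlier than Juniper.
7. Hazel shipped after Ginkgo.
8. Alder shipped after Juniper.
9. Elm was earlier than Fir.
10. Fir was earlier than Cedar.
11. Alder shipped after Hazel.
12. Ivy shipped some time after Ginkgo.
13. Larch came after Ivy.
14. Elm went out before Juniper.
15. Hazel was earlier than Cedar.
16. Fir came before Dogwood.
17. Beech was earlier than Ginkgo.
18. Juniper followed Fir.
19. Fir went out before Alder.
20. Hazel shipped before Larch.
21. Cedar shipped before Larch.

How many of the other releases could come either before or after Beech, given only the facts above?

3

Forced after Beech: Alder, Cedar, Ginkgo, Hazel, Ivy, Juniper, and Larch.
That leaves Dogwood, Elm, and Fir with no forced order relative to Beech — 3.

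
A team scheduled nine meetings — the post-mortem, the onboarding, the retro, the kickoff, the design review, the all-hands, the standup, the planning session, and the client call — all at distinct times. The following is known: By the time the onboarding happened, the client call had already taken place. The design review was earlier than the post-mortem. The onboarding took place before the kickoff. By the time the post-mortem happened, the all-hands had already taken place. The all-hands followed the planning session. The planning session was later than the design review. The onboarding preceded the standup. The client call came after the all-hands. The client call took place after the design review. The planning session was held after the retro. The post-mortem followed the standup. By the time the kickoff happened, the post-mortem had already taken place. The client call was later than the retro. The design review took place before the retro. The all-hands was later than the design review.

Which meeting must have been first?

The design review has a chain of constraints placing it before every other meeting, so the design review must be first.

the design review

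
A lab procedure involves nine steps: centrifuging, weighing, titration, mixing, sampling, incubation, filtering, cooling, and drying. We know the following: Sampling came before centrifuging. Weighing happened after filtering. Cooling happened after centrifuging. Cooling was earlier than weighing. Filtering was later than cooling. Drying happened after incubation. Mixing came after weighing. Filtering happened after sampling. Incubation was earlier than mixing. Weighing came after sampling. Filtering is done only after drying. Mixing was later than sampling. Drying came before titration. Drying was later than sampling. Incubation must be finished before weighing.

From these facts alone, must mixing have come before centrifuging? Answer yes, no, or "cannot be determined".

no

Tracing the constraints gives centrifuging → cooling → weighing → mixing, so centrifuging must come before mixing.
That means mixing cannot be before centrifuging.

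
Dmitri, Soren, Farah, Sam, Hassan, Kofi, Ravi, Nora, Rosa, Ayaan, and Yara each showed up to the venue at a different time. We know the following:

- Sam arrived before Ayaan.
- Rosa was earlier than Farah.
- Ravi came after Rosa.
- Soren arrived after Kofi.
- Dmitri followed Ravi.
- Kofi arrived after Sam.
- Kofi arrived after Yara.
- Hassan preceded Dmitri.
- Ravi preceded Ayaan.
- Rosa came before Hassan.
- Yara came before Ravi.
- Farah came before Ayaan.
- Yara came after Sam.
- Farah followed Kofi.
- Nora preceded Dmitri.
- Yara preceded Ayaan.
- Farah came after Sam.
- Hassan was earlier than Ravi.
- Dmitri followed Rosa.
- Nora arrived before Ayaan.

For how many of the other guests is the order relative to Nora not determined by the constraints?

8

Forced after Nora: Ayaan and Dmitri.
That leaves Farah, Hassan, Kofi, Ravi, Rosa, Sam, Soren, and Yara with no forced order relative to Nora — 8.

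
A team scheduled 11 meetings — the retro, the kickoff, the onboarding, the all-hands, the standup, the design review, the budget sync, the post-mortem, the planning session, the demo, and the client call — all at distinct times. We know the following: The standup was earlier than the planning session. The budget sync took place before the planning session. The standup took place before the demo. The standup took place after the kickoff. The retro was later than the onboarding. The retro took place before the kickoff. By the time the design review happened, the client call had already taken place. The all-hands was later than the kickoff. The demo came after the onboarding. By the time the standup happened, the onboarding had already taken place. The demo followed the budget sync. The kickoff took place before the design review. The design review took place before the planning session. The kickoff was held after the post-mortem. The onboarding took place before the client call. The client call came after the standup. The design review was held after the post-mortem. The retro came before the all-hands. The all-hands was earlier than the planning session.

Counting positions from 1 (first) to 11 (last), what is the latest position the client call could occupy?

9

The client call must come before the design review and the planning session — 2 meetings forced after it.
Everything else can be placed before the client call in some valid order, so the client call can sit as late as position 11 − 2 = 9.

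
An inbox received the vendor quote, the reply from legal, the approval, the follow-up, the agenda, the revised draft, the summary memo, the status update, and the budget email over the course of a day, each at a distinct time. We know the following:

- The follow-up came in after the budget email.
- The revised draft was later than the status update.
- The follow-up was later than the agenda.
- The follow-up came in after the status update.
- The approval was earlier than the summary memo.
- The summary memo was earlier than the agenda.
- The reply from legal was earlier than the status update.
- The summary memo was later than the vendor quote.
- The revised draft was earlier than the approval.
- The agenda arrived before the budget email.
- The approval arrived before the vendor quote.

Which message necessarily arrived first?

The reply from legal has a chain of constraints placing it before every other message, so the reply from legal must be first.

the reply from legal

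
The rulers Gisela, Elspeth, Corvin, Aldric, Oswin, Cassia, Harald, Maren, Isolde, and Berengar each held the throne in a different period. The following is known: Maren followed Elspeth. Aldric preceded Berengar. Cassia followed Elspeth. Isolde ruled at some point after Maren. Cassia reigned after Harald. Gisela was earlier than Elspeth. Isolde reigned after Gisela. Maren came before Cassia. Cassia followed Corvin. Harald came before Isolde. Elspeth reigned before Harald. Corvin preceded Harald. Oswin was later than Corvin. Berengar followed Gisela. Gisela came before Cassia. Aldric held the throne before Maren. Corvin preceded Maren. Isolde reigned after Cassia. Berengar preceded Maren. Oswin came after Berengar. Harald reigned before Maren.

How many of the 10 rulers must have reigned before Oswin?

4

Directly stated before Oswin: Berengar and Corvin.
Aldric reaches Oswin via Aldric → Berengar → Oswin.
Gisela reaches Oswin via Gisela → Berengar → Oswin.
That's Aldric, Berengar, Corvin, and Gisela — 4 in all.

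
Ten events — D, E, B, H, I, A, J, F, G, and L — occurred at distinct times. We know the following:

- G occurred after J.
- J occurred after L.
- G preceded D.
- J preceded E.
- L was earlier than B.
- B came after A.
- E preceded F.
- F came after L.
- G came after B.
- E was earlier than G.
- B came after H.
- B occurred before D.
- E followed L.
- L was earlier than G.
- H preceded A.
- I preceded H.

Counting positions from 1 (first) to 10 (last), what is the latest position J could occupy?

J must come before D, E, F, and G — 4 events forced after it.
Everything else can be placed before J in some valid order, so J can sit as late as position 10 − 4 = 6.

6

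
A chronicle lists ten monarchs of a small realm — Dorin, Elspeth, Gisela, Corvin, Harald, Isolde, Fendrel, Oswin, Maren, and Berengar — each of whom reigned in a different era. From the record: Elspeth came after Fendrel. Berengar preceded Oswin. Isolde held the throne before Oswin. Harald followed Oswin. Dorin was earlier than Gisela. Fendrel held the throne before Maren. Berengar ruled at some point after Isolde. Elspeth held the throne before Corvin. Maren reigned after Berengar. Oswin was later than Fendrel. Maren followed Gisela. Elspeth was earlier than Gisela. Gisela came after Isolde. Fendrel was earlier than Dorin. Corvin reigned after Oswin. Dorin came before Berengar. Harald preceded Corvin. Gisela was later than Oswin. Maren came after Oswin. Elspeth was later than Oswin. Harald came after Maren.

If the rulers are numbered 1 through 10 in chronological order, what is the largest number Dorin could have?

3

Dorin must come before Berengar, Corvin, Elspeth, Gisela, Harald, Maren, and Oswin — 7 rulers forced after them.
Everything else can be placed before Dorin in some valid order, so Dorin can sit as late as position 10 − 7 = 3.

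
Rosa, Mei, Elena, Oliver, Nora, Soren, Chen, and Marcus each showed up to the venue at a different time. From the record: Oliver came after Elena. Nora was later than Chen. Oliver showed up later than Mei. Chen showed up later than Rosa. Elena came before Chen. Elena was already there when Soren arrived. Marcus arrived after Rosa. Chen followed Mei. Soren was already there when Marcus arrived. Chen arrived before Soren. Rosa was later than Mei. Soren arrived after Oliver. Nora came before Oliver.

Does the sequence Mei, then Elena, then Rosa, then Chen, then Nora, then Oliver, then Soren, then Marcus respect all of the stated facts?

yes

Check each stated constraint against the proposed order — e.g. Rosa is ahead of Marcus; Elena is ahead of Soren. Every pair is in the required order; nothing is violated.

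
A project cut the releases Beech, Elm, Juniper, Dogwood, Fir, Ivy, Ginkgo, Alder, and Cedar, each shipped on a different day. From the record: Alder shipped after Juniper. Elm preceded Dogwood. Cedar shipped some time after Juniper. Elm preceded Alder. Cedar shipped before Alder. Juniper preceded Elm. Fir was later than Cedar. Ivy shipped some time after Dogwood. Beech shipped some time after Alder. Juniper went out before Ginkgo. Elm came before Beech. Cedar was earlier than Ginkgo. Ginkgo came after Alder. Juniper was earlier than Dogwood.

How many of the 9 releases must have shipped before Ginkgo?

4

Directly stated before Ginkgo: Alder, Cedar, and Juniper.
Elm reaches Ginkgo via Elm → Alder → Ginkgo.
No chain forces Beech (or any of the others) ahead of Ginkgo.
That's Alder, Cedar, Elm, and Juniper — 4 in all.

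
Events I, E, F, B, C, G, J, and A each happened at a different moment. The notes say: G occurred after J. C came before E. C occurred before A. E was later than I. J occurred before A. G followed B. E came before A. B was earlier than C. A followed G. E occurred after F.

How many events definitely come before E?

4

Directly stated before E: C, F, and I.
B reaches E via B → C → E.
No chain forces A (or any of the others) ahead of E.
That's B, C, F, and I — 4 in all.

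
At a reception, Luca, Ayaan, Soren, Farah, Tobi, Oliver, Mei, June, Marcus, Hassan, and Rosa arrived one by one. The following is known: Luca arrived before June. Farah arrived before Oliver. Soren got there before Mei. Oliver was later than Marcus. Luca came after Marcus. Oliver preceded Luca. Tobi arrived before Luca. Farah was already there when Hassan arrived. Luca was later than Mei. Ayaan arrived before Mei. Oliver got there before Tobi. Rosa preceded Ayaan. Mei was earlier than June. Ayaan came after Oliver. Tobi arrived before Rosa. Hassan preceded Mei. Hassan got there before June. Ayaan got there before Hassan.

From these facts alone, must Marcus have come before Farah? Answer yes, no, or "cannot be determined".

No chain of stated constraints runs from Marcus to Farah, and none runs from Farah to Marcus either.
So the relative order of Marcus and Farah is not fixed by the given facts.

cannot be determined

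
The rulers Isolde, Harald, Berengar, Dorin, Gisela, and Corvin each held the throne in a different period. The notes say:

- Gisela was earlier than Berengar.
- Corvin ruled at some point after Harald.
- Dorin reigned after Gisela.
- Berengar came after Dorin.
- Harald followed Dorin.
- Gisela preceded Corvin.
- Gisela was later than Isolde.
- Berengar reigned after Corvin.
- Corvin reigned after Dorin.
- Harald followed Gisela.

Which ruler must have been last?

Berengar

Every other ruler has a chain of constraints placing them before Berengar, so Berengar is last.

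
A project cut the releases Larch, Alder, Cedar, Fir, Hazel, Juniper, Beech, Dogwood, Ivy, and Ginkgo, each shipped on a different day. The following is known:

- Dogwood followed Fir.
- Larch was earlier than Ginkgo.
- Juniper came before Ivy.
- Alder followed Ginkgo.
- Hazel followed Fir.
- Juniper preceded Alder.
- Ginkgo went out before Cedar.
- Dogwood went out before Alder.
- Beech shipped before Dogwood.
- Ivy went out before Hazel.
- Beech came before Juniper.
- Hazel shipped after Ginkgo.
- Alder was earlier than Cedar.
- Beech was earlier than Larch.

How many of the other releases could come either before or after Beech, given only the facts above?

Forced after Beech: Alder, Cedar, Dogwood, Ginkgo, Hazel, Ivy, Juniper, and Larch.
That leaves Fir with no forced order relative to Beech — 1.

1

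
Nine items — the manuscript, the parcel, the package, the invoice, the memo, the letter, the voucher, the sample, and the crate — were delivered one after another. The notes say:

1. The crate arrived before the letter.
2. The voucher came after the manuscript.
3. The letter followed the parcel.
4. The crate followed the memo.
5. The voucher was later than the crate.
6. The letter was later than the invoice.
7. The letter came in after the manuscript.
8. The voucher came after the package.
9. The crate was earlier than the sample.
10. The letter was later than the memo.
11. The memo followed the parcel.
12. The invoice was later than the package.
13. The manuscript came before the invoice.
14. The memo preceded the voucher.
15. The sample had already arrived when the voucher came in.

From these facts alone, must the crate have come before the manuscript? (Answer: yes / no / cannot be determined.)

No chain of stated constraints runs from the crate to the manuscript, and none runs from the manuscript to the crate either.
So the relative order of the crate and the manuscript is not fixed by the given facts.

cannot be determined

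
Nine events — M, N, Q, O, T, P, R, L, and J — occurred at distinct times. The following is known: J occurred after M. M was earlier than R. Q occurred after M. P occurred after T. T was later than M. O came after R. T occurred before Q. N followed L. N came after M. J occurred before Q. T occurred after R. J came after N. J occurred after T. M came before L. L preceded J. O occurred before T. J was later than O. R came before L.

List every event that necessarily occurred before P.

M, O, R, T

Directly stated before P: T.
M reaches P via M → T → P.
O reaches P via O → T → P.
R reaches P via R → T → P.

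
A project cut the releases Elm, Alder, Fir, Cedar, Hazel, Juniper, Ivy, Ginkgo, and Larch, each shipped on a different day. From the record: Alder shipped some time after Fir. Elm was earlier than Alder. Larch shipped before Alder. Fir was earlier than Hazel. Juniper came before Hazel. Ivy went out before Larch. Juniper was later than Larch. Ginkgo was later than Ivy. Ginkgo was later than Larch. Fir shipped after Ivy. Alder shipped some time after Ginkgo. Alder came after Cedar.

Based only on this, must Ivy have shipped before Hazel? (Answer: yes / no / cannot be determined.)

yes

Chain the constraints: Ivy → Fir → Hazel. Each link is directly stated, so Ivy comes before Hazel.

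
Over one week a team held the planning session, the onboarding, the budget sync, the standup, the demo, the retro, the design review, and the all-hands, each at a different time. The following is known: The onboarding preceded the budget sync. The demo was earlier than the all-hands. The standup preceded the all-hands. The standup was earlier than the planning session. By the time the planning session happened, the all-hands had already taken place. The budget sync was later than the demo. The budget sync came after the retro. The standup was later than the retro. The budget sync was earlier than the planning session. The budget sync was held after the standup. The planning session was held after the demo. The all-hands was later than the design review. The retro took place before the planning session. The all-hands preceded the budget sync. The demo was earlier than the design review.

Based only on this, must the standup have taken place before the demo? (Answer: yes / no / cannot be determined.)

cannot be determined

No chain of stated constraints runs from the standup to the demo, and none runs from the demo to the standup either.
So the relative order of the standup and the demo is not fixed by the given facts.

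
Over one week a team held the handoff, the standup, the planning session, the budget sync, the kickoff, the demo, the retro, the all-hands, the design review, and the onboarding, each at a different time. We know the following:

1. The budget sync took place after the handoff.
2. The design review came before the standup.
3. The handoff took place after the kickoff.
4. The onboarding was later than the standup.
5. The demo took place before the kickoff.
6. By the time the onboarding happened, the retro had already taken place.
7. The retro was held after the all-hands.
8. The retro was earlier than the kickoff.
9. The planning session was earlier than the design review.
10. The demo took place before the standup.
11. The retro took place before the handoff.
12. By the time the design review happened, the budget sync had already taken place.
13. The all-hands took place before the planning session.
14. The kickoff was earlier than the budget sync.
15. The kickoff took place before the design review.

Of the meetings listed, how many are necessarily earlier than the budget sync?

5

Directly stated before the budget sync: the handoff and the kickoff.
The all-hands reaches the budget sync via the all-hands → the retro → the handoff → the budget sync.
The demo reaches the budget sync via the demo → the kickoff → the budget sync.
The retro reaches the budget sync via the retro → the handoff → the budget sync.
No chain forces the standup (or any of the others) ahead of the budget sync.
That's the all-hands, the demo, the handoff, the kickoff, and the retro — 5 in all.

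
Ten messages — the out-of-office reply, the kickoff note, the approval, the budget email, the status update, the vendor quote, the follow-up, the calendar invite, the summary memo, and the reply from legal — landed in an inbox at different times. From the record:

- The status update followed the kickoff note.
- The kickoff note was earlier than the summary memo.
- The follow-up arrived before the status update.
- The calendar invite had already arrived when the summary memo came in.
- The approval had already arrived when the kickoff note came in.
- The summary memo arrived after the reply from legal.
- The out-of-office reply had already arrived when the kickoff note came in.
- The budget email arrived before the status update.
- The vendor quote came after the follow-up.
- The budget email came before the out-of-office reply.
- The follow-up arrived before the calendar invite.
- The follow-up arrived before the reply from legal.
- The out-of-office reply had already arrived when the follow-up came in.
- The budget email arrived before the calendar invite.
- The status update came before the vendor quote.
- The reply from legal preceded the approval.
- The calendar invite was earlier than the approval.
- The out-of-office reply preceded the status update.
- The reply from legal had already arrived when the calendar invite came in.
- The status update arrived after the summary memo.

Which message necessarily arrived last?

the vendor quote

Every other message has a chain of constraints placing it before the vendor quote, so the vendor quote is last.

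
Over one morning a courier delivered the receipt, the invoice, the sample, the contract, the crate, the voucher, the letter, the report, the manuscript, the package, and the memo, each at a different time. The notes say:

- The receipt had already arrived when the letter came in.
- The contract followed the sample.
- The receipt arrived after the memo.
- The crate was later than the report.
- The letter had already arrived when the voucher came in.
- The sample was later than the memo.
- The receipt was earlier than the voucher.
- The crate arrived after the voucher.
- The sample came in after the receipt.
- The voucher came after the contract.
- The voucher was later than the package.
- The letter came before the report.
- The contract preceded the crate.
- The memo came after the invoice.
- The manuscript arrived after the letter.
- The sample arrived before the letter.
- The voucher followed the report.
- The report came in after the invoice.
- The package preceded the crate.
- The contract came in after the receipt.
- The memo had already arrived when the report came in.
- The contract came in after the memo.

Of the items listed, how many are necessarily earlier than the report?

5

Directly stated before the report: the invoice, the letter, and the memo.
The receipt reaches the report via the receipt → the letter → the report.
The sample reaches the report via the sample → the letter → the report.
That's the invoice, the letter, the memo, the receipt, and the sample — 5 in all.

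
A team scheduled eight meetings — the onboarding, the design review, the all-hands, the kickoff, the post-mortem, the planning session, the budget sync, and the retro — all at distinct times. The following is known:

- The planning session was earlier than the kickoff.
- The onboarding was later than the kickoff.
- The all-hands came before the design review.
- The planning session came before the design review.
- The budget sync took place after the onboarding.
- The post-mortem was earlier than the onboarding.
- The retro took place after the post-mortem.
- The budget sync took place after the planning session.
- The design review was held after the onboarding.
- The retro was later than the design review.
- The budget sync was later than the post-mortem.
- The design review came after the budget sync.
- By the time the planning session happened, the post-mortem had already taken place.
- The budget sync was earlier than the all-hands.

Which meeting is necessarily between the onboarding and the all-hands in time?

Tracing the constraints gives the onboarding → the budget sync → the all-hands, so the budget sync sits after the onboarding and before the all-hands.
No other meeting is forced both after the onboarding and before the all-hands.

the budget sync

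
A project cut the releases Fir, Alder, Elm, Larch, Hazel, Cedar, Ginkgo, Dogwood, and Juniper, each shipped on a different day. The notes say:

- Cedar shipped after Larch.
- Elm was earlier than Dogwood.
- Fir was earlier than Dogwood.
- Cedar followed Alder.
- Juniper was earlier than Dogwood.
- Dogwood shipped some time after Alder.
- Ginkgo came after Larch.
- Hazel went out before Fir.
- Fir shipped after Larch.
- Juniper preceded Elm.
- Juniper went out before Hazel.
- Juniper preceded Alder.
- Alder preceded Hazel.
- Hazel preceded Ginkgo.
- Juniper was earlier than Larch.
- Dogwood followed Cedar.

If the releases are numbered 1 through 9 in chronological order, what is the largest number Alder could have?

4

Alder must come before Cedar, Dogwood, Fir, Ginkgo, and Hazel — 5 releases forced after it.
Everything else can be placed before Alder in some valid order, so Alder can sit as late as position 9 − 5 = 4.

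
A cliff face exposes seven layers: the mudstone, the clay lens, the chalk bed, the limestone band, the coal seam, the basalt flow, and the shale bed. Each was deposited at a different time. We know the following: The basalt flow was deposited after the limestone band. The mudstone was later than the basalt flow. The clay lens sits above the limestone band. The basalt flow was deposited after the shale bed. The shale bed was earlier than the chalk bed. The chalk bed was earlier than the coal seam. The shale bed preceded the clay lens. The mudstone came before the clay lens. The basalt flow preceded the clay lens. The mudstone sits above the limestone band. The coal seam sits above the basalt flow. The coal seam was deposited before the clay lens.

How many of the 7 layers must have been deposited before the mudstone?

3

Directly stated before the mudstone: the basalt flow and the limestone band.
The shale bed reaches the mudstone via the shale bed → the basalt flow → the mudstone.
No chain forces the chalk bed (or any of the others) ahead of the mudstone.
That's the basalt flow, the limestone band, and the shale bed — 3 in all.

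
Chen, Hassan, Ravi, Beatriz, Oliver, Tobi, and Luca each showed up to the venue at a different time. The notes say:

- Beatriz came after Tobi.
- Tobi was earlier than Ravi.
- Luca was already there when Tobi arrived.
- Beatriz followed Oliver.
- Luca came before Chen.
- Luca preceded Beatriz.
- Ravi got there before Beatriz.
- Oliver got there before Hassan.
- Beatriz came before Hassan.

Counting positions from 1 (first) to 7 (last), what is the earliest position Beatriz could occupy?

5

Luca, Oliver, Ravi, and Tobi must all come before Beatriz — 4 forced predecessors.
Nothing else is forced ahead of Beatriz, so their earliest slot is position 4 + 1 = 5.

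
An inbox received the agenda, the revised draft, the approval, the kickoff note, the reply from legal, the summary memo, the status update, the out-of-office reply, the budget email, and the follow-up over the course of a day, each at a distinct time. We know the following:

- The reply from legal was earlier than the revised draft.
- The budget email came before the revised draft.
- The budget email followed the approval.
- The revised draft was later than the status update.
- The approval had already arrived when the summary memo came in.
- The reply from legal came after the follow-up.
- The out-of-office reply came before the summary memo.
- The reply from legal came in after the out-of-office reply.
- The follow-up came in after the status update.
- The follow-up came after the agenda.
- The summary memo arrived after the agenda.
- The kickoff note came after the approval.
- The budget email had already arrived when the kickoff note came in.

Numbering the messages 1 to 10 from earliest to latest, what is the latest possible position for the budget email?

8

The budget email must come before the kickoff note and the revised draft — 2 messages forced after it.
Everything else can be placed before the budget email in some valid order, so the budget email can sit as late as position 10 − 2 = 8.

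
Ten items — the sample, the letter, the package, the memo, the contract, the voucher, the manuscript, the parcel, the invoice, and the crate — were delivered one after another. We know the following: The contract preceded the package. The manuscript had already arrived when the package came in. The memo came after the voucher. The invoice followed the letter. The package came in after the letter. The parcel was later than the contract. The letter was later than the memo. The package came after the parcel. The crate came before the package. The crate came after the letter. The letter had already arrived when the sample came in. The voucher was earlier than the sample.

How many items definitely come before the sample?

Directly stated before the sample: the letter and the voucher.
The memo reaches the sample via the memo → the letter → the sample.
No chain forces the crate (or any of the others) ahead of the sample.
That's the letter, the memo, and the voucher — 3 in all.

3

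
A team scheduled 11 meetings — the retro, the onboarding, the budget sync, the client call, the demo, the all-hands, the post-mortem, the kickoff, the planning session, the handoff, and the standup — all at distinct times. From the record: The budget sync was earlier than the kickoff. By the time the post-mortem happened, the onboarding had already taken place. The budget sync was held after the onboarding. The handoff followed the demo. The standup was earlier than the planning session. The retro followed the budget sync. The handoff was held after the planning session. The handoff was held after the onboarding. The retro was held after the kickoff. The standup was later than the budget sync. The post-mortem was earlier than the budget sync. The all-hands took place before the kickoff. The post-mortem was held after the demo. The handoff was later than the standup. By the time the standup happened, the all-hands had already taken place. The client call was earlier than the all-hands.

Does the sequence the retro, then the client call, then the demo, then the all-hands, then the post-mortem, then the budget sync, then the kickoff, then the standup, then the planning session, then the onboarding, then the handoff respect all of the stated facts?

no

The constraints require the budget sync before the retro, but in the proposed sequence the retro appears ahead of the budget sync. That one violation is enough.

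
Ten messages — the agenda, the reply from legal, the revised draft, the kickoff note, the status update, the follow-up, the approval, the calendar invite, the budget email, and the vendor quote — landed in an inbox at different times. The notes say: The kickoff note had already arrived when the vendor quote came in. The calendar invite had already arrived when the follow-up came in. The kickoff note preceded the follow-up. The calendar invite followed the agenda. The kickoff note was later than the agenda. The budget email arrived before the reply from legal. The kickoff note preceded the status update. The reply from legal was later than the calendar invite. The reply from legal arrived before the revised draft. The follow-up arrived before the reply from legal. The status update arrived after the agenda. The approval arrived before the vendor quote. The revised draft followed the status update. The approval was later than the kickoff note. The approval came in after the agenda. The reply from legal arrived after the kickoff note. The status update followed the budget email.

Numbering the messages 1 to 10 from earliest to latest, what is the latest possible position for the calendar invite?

The calendar invite must come before the follow-up, the reply from legal, and the revised draft — 3 messages forced after it.
Everything else can be placed before the calendar invite in some valid order, so the calendar invite can sit as late as position 10 − 3 = 7.

7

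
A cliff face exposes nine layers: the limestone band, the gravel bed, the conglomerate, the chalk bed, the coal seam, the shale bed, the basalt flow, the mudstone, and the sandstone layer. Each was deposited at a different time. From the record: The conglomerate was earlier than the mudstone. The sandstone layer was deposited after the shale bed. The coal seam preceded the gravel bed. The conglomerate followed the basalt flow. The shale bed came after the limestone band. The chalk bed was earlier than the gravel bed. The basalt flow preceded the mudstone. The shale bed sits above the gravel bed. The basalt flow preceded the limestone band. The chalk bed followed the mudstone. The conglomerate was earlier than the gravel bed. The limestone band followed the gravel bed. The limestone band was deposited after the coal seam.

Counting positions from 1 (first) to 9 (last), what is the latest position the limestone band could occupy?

The limestone band must come before the sandstone layer and the shale bed — 2 layers forced after it.
Everything else can be placed before the limestone band in some valid order, so the limestone band can sit as late as position 9 − 2 = 7.

7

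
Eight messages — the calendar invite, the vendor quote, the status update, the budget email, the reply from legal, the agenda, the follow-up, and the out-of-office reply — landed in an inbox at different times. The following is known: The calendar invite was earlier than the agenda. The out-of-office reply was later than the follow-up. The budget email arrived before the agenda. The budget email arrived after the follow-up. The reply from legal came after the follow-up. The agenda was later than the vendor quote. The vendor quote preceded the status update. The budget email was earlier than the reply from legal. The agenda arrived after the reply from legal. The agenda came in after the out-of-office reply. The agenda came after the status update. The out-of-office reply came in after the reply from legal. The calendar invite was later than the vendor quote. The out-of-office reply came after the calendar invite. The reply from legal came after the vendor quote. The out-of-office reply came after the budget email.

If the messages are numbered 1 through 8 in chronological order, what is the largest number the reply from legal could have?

The reply from legal must come before the agenda and the out-of-office reply — 2 messages forced after it.
Everything else can be placed before the reply from legal in some valid order, so the reply from legal can sit as late as position 8 − 2 = 6.

6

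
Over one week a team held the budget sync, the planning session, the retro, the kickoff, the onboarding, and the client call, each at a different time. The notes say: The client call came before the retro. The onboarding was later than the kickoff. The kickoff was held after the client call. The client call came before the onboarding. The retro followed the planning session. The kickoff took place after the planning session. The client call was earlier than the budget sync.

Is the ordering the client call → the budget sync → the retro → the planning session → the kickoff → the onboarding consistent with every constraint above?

The constraints require the planning session before the retro, but in the proposed sequence the retro appears ahead of the planning session. That one violation is enough.

no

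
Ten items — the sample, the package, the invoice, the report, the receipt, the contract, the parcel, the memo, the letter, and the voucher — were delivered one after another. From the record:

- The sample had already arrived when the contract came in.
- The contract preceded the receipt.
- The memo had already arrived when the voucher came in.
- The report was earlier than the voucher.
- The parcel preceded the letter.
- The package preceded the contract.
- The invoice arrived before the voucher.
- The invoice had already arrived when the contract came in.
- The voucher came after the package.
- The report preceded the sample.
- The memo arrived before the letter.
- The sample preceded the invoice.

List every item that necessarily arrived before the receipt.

Directly stated before the receipt: the contract.
The invoice reaches the receipt via the invoice → the contract → the receipt.
The package reaches the receipt via the package → the contract → the receipt.
The report reaches the receipt via the report → the sample → the contract → the receipt.
Likewise the sample reaches the receipt by chaining the stated constraints.

the contract, the invoice, the package, the report, the sample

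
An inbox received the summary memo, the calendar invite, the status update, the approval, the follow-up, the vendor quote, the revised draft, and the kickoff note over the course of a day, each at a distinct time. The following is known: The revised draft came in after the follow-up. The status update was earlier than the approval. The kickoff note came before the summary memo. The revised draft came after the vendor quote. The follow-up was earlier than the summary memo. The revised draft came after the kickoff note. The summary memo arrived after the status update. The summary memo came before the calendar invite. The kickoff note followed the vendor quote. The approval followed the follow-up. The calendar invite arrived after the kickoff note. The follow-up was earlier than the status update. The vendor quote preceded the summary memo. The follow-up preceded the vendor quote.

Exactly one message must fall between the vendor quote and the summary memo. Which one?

Tracing the constraints gives the vendor quote → the kickoff note → the summary memo, so the kickoff note sits after the vendor quote and before the summary memo.
No other message is forced both after the vendor quote and before the summary memo.

the kickoff note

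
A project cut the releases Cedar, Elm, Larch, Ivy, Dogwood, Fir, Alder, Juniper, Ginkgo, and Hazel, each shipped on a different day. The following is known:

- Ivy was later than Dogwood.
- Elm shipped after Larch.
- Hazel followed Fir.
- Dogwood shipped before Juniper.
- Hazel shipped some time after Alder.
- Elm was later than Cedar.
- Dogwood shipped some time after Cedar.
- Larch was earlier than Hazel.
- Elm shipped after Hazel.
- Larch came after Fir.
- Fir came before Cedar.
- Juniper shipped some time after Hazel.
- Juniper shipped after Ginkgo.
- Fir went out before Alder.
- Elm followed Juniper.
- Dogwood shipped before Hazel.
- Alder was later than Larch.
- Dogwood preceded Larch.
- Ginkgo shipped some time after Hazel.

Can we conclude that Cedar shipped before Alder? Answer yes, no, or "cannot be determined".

yes

Chain the constraints: Cedar → Dogwood → Larch → Alder. Each link is directly stated, so Cedar comes before Alder.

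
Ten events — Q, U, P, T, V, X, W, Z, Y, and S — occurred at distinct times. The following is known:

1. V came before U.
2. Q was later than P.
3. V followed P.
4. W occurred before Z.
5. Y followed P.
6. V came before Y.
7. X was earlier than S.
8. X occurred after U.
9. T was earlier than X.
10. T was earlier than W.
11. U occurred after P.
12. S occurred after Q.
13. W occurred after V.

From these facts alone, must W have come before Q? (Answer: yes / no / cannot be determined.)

cannot be determined

No chain of stated constraints runs from W to Q, and none runs from Q to W either.
So the relative order of W and Q is not fixed by the given facts.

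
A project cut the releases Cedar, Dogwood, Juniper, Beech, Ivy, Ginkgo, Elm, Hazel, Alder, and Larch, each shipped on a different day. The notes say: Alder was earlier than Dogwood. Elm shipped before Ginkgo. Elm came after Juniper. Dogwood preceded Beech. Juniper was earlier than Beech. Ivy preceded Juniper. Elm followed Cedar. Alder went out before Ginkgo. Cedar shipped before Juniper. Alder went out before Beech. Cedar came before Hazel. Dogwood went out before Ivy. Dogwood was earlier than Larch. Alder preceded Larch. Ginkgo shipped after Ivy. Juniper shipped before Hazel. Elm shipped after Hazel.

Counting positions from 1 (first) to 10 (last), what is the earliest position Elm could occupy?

Alder, Cedar, Dogwood, Hazel, Ivy, and Juniper must all come before Elm — 6 forced predecessors.
Nothing else is forced ahead of Elm, so its earliest slot is position 6 + 1 = 7.

7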